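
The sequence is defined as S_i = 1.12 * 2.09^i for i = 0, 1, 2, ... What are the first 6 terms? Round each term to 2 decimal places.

This is a geometric sequence.
i=0: S_0 = 1.12 * 2.09^0 = 1.12
i=1: S_1 = 1.12 * 2.09^1 ≈ 2.34
i=2: S_2 = 1.12 * 2.09^2 ≈ 4.89
i=3: S_3 = 1.12 * 2.09^3 ≈ 10.22
i=4: S_4 = 1.12 * 2.09^4 ≈ 21.37
i=5: S_5 = 1.12 * 2.09^5 ≈ 44.66
The first 6 terms are: [1.12, 2.34, 4.89, 10.22, 21.37, 44.66]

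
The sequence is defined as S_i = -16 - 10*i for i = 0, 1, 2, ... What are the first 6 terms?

This is an arithmetic sequence.
i=0: S_0 = -16 + -10*0 = -16
i=1: S_1 = -16 + -10*1 = -26
i=2: S_2 = -16 + -10*2 = -36
i=3: S_3 = -16 + -10*3 = -46
i=4: S_4 = -16 + -10*4 = -56
i=5: S_5 = -16 + -10*5 = -66
The first 6 terms are: [-16, -26, -36, -46, -56, -66]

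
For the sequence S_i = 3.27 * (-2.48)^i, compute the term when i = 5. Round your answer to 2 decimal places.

S_5 = 3.27 * (-2.48)^5 ≈ 3.27 * -93.812 ≈ -306.77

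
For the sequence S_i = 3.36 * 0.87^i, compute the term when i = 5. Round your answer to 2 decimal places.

S_5 = 3.36 * 0.87^5 ≈ 3.36 * 0.4984 ≈ 1.67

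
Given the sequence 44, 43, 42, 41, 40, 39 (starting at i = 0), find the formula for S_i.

Check differences: 43 - 44 = -1
42 - 43 = -1
Common difference d = -1.
First term a = 44.
Formula: S_i = 44 - 1*i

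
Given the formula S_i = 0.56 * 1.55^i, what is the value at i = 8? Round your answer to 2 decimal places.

S_8 = 0.56 * 1.55^8 ≈ 0.56 * 33.3161 ≈ 18.66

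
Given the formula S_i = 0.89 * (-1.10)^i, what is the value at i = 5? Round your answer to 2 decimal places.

S_5 = 0.89 * (-1.1)^5 ≈ 0.89 * -1.6105 ≈ -1.43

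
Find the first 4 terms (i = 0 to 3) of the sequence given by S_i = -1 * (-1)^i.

This is a geometric sequence.
i=0: S_0 = -1 * (-1)^0 = -1
i=1: S_1 = -1 * (-1)^1 = 1
i=2: S_2 = -1 * (-1)^2 = -1
i=3: S_3 = -1 * (-1)^3 = 1
The first 4 terms are: [-1, 1, -1, 1]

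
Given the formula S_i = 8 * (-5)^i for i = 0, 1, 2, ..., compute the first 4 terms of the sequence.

This is a geometric sequence.
i=0: S_0 = 8 * (-5)^0 = 8
i=1: S_1 = 8 * (-5)^1 = -40
i=2: S_2 = 8 * (-5)^2 = 200
i=3: S_3 = 8 * (-5)^3 = -1000
The first 4 terms are: [8, -40, 200, -1000]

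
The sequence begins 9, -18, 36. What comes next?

Ratios: -18 / 9 = -2.0
This is a geometric sequence with common ratio r = -2.
Next term = 36 * -2 = -72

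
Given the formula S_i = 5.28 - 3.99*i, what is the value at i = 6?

S_6 = 5.28 + -3.99*6 = 5.28 + -23.94 = -18.66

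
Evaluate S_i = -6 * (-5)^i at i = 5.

S_5 = -6 * (-5)^5 = -6 * -3125 = 18750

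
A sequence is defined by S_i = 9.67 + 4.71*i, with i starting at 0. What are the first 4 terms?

This is an arithmetic sequence.
i=0: S_0 = 9.67 + 4.71*0 = 9.67
i=1: S_1 = 9.67 + 4.71*1 = 14.38
i=2: S_2 = 9.67 + 4.71*2 = 19.09
i=3: S_3 = 9.67 + 4.71*3 = 23.8
The first 4 terms are: [9.67, 14.38, 19.09, 23.8]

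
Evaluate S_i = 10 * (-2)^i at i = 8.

S_8 = 10 * (-2)^8 = 10 * 256 = 2560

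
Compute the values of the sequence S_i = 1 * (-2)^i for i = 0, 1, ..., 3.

This is a geometric sequence.
i=0: S_0 = 1 * (-2)^0 = 1
i=1: S_1 = 1 * (-2)^1 = -2
i=2: S_2 = 1 * (-2)^2 = 4
i=3: S_3 = 1 * (-2)^3 = -8
The first 4 terms are: [1, -2, 4, -8]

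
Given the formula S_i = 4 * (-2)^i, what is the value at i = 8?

S_8 = 4 * (-2)^8 = 4 * 256 = 1024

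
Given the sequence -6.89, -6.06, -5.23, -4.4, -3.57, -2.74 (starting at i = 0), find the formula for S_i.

Check differences: -6.06 - -6.89 = 0.83
-5.23 - -6.06 = 0.83
Common difference d = 0.83.
First term a = -6.89.
Formula: S_i = -6.89 + 0.83*i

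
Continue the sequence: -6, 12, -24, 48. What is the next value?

Ratios: 12 / -6 = -2.0
This is a geometric sequence with common ratio r = -2.
Next term = 48 * -2 = -96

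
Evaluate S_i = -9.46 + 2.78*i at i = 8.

S_8 = -9.46 + 2.78*8 = -9.46 + 22.24 = 12.78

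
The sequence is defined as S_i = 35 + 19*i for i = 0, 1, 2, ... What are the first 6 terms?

This is an arithmetic sequence.
i=0: S_0 = 35 + 19*0 = 35
i=1: S_1 = 35 + 19*1 = 54
i=2: S_2 = 35 + 19*2 = 73
i=3: S_3 = 35 + 19*3 = 92
i=4: S_4 = 35 + 19*4 = 111
i=5: S_5 = 35 + 19*5 = 130
The first 6 terms are: [35, 54, 73, 92, 111, 130]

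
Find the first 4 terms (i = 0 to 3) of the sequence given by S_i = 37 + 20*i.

This is an arithmetic sequence.
i=0: S_0 = 37 + 20*0 = 37
i=1: S_1 = 37 + 20*1 = 57
i=2: S_2 = 37 + 20*2 = 77
i=3: S_3 = 37 + 20*3 = 97
The first 4 terms are: [37, 57, 77, 97]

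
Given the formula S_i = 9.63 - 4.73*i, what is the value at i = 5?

S_5 = 9.63 + -4.73*5 = 9.63 + -23.65 = -14.02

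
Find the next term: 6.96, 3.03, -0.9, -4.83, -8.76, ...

Differences: 3.03 - 6.96 = -3.93
This is an arithmetic sequence with common difference d = -3.93.
Next term = -8.76 + -3.93 = -12.69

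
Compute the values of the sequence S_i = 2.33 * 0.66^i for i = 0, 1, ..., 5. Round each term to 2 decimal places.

This is a geometric sequence.
i=0: S_0 = 2.33 * 0.66^0 = 2.33
i=1: S_1 = 2.33 * 0.66^1 ≈ 1.54
i=2: S_2 = 2.33 * 0.66^2 ≈ 1.01
i=3: S_3 = 2.33 * 0.66^3 ≈ 0.67
i=4: S_4 = 2.33 * 0.66^4 ≈ 0.44
i=5: S_5 = 2.33 * 0.66^5 ≈ 0.29
The first 6 terms are: [2.33, 1.54, 1.01, 0.67, 0.44, 0.29]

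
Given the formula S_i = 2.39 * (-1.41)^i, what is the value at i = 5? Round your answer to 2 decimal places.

S_5 = 2.39 * (-1.41)^5 ≈ 2.39 * -5.5731 ≈ -13.32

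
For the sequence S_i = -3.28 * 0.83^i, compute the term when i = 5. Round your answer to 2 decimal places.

S_5 = -3.28 * 0.83^5 ≈ -3.28 * 0.3939 ≈ -1.29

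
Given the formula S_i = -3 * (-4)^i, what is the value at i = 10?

S_10 = -3 * (-4)^10 = -3 * 1048576 = -3145728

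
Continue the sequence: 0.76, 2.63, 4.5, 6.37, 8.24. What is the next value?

Differences: 2.63 - 0.76 = 1.87
This is an arithmetic sequence with common difference d = 1.87.
Next term = 8.24 + 1.87 = 10.11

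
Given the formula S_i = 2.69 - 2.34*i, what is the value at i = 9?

S_9 = 2.69 + -2.34*9 = 2.69 + -21.06 = -18.37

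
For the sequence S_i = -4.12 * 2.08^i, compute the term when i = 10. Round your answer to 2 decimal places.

S_10 = -4.12 * 2.08^10 ≈ -4.12 * 1515.7701 ≈ -6244.97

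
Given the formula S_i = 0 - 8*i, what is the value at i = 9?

S_9 = 0 + -8*9 = 0 + -72 = -72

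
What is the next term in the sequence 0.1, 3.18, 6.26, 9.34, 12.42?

Differences: 3.18 - 0.1 = 3.08
This is an arithmetic sequence with common difference d = 3.08.
Next term = 12.42 + 3.08 = 15.5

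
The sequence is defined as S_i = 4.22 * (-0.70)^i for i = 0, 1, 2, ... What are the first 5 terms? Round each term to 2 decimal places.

This is a geometric sequence.
i=0: S_0 = 4.22 * (-0.7)^0 = 4.22
i=1: S_1 = 4.22 * (-0.7)^1 ≈ -2.95
i=2: S_2 = 4.22 * (-0.7)^2 ≈ 2.07
i=3: S_3 = 4.22 * (-0.7)^3 ≈ -1.45
i=4: S_4 = 4.22 * (-0.7)^4 ≈ 1.01
The first 5 terms are: [4.22, -2.95, 2.07, -1.45, 1.01]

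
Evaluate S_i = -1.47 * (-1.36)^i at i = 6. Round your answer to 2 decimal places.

S_6 = -1.47 * (-1.36)^6 ≈ -1.47 * 6.3275 ≈ -9.3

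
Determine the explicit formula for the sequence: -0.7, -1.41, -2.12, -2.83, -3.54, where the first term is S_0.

Check differences: -1.41 - -0.7 = -0.71
-2.12 - -1.41 = -0.71
Common difference d = -0.71.
First term a = -0.7.
Formula: S_i = -0.70 - 0.71*i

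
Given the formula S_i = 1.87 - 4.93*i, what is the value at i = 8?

S_8 = 1.87 + -4.93*8 = 1.87 + -39.44 = -37.57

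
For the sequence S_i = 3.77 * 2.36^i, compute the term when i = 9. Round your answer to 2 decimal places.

S_9 = 3.77 * 2.36^9 ≈ 3.77 * 2270.9524 ≈ 8561.49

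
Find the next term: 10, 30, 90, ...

Ratios: 30 / 10 = 3.0
This is a geometric sequence with common ratio r = 3.
Next term = 90 * 3 = 270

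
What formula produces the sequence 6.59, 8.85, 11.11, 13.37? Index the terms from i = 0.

Check differences: 8.85 - 6.59 = 2.26
11.11 - 8.85 = 2.26
Common difference d = 2.26.
First term a = 6.59.
Formula: S_i = 6.59 + 2.26*i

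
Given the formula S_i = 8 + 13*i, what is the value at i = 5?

S_5 = 8 + 13*5 = 8 + 65 = 73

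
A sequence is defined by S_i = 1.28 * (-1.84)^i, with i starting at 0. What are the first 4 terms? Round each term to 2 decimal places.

This is a geometric sequence.
i=0: S_0 = 1.28 * (-1.84)^0 = 1.28
i=1: S_1 = 1.28 * (-1.84)^1 ≈ -2.36
i=2: S_2 = 1.28 * (-1.84)^2 ≈ 4.33
i=3: S_3 = 1.28 * (-1.84)^3 ≈ -7.97
The first 4 terms are: [1.28, -2.36, 4.33, -7.97]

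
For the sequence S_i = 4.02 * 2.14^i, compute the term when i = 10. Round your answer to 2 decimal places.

S_10 = 4.02 * 2.14^10 ≈ 4.02 * 2014.363 ≈ 8097.74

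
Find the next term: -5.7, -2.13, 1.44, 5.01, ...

Differences: -2.13 - -5.7 = 3.57
This is an arithmetic sequence with common difference d = 3.57.
Next term = 5.01 + 3.57 = 8.58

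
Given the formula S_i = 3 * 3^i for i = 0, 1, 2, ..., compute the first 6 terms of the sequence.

This is a geometric sequence.
i=0: S_0 = 3 * 3^0 = 3
i=1: S_1 = 3 * 3^1 = 9
i=2: S_2 = 3 * 3^2 = 27
i=3: S_3 = 3 * 3^3 = 81
i=4: S_4 = 3 * 3^4 = 243
i=5: S_5 = 3 * 3^5 = 729
The first 6 terms are: [3, 9, 27, 81, 243, 729]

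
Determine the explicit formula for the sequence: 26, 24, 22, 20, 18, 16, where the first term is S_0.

Check differences: 24 - 26 = -2
22 - 24 = -2
Common difference d = -2.
First term a = 26.
Formula: S_i = 26 - 2*i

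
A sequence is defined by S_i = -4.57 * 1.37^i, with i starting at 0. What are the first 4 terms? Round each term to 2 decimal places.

This is a geometric sequence.
i=0: S_0 = -4.57 * 1.37^0 = -4.57
i=1: S_1 = -4.57 * 1.37^1 ≈ -6.26
i=2: S_2 = -4.57 * 1.37^2 ≈ -8.58
i=3: S_3 = -4.57 * 1.37^3 ≈ -11.75
The first 4 terms are: [-4.57, -6.26, -8.58, -11.75]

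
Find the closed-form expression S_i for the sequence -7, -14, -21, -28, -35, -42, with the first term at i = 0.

Check differences: -14 - -7 = -7
-21 - -14 = -7
Common difference d = -7.
First term a = -7.
Formula: S_i = -7 - 7*i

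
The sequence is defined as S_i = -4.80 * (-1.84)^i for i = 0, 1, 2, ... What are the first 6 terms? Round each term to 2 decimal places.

This is a geometric sequence.
i=0: S_0 = -4.8 * (-1.84)^0 = -4.8
i=1: S_1 = -4.8 * (-1.84)^1 ≈ 8.83
i=2: S_2 = -4.8 * (-1.84)^2 ≈ -16.25
i=3: S_3 = -4.8 * (-1.84)^3 ≈ 29.9
i=4: S_4 = -4.8 * (-1.84)^4 ≈ -55.02
i=5: S_5 = -4.8 * (-1.84)^5 ≈ 101.23
The first 6 terms are: [-4.8, 8.83, -16.25, 29.9, -55.02, 101.23]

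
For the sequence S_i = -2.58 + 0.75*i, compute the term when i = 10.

S_10 = -2.58 + 0.75*10 = -2.58 + 7.5 = 4.92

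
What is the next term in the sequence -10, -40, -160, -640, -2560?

Ratios: -40 / -10 = 4.0
This is a geometric sequence with common ratio r = 4.
Next term = -2560 * 4 = -10240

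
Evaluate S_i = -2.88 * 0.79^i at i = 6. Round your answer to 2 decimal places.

S_6 = -2.88 * 0.79^6 ≈ -2.88 * 0.2431 ≈ -0.7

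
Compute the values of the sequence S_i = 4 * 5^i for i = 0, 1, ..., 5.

This is a geometric sequence.
i=0: S_0 = 4 * 5^0 = 4
i=1: S_1 = 4 * 5^1 = 20
i=2: S_2 = 4 * 5^2 = 100
i=3: S_3 = 4 * 5^3 = 500
i=4: S_4 = 4 * 5^4 = 2500
i=5: S_5 = 4 * 5^5 = 12500
The first 6 terms are: [4, 20, 100, 500, 2500, 12500]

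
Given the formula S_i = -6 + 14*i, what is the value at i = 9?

S_9 = -6 + 14*9 = -6 + 126 = 120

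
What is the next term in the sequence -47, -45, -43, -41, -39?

Differences: -45 - -47 = 2
This is an arithmetic sequence with common difference d = 2.
Next term = -39 + 2 = -37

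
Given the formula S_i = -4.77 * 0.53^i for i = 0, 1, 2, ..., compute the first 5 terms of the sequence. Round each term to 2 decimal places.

This is a geometric sequence.
i=0: S_0 = -4.77 * 0.53^0 = -4.77
i=1: S_1 = -4.77 * 0.53^1 ≈ -2.53
i=2: S_2 = -4.77 * 0.53^2 ≈ -1.34
i=3: S_3 = -4.77 * 0.53^3 ≈ -0.71
i=4: S_4 = -4.77 * 0.53^4 ≈ -0.38
The first 5 terms are: [-4.77, -2.53, -1.34, -0.71, -0.38]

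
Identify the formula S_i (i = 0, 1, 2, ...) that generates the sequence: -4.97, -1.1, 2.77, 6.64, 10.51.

Check differences: -1.1 - -4.97 = 3.87
2.77 - -1.1 = 3.87
Common difference d = 3.87.
First term a = -4.97.
Formula: S_i = -4.97 + 3.87*i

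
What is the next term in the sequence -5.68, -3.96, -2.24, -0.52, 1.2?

Differences: -3.96 - -5.68 = 1.72
This is an arithmetic sequence with common difference d = 1.72.
Next term = 1.2 + 1.72 = 2.92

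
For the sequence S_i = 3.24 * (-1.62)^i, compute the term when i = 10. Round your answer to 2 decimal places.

S_10 = 3.24 * (-1.62)^10 ≈ 3.24 * 124.4945 ≈ 403.36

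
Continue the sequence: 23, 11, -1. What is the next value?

Differences: 11 - 23 = -12
This is an arithmetic sequence with common difference d = -12.
Next term = -1 + -12 = -13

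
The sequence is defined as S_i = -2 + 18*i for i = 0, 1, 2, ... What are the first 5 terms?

This is an arithmetic sequence.
i=0: S_0 = -2 + 18*0 = -2
i=1: S_1 = -2 + 18*1 = 16
i=2: S_2 = -2 + 18*2 = 34
i=3: S_3 = -2 + 18*3 = 52
i=4: S_4 = -2 + 18*4 = 70
The first 5 terms are: [-2, 16, 34, 52, 70]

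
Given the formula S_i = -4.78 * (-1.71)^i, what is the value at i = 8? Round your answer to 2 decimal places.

S_8 = -4.78 * (-1.71)^8 ≈ -4.78 * 73.1087 ≈ -349.46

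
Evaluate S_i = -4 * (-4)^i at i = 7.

S_7 = -4 * (-4)^7 = -4 * -16384 = 65536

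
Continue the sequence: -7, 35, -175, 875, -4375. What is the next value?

Ratios: 35 / -7 = -5.0
This is a geometric sequence with common ratio r = -5.
Next term = -4375 * -5 = 21875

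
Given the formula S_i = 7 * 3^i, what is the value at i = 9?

S_9 = 7 * 3^9 = 7 * 19683 = 137781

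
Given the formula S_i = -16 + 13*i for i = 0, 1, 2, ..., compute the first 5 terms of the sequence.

This is an arithmetic sequence.
i=0: S_0 = -16 + 13*0 = -16
i=1: S_1 = -16 + 13*1 = -3
i=2: S_2 = -16 + 13*2 = 10
i=3: S_3 = -16 + 13*3 = 23
i=4: S_4 = -16 + 13*4 = 36
The first 5 terms are: [-16, -3, 10, 23, 36]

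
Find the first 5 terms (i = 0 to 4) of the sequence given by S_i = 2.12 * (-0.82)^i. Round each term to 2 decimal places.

This is a geometric sequence.
i=0: S_0 = 2.12 * (-0.82)^0 = 2.12
i=1: S_1 = 2.12 * (-0.82)^1 ≈ -1.74
i=2: S_2 = 2.12 * (-0.82)^2 ≈ 1.43
i=3: S_3 = 2.12 * (-0.82)^3 ≈ -1.17
i=4: S_4 = 2.12 * (-0.82)^4 ≈ 0.96
The first 5 terms are: [2.12, -1.74, 1.43, -1.17, 0.96]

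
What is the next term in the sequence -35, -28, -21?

Differences: -28 - -35 = 7
This is an arithmetic sequence with common difference d = 7.
Next term = -21 + 7 = -14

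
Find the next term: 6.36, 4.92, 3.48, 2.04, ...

Differences: 4.92 - 6.36 = -1.44
This is an arithmetic sequence with common difference d = -1.44.
Next term = 2.04 + -1.44 = 0.6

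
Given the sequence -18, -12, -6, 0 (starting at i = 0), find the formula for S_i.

Check differences: -12 - -18 = 6
-6 - -12 = 6
Common difference d = 6.
First term a = -18.
Formula: S_i = -18 + 6*i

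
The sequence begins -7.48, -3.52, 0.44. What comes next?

Differences: -3.52 - -7.48 = 3.96
This is an arithmetic sequence with common difference d = 3.96.
Next term = 0.44 + 3.96 = 4.4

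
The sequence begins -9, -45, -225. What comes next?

Ratios: -45 / -9 = 5.0
This is a geometric sequence with common ratio r = 5.
Next term = -225 * 5 = -1125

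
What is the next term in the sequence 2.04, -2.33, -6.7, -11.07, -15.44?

Differences: -2.33 - 2.04 = -4.37
This is an arithmetic sequence with common difference d = -4.37.
Next term = -15.44 + -4.37 = -19.81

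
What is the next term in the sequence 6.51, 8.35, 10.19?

Differences: 8.35 - 6.51 = 1.84
This is an arithmetic sequence with common difference d = 1.84.
Next term = 10.19 + 1.84 = 12.03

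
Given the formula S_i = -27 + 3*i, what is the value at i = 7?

S_7 = -27 + 3*7 = -27 + 21 = -6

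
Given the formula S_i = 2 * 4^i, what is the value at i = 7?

S_7 = 2 * 4^7 = 2 * 16384 = 32768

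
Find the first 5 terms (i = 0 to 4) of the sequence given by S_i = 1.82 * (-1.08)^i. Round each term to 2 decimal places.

This is a geometric sequence.
i=0: S_0 = 1.82 * (-1.08)^0 = 1.82
i=1: S_1 = 1.82 * (-1.08)^1 ≈ -1.97
i=2: S_2 = 1.82 * (-1.08)^2 ≈ 2.12
i=3: S_3 = 1.82 * (-1.08)^3 ≈ -2.29
i=4: S_4 = 1.82 * (-1.08)^4 ≈ 2.48
The first 5 terms are: [1.82, -1.97, 2.12, -2.29, 2.48]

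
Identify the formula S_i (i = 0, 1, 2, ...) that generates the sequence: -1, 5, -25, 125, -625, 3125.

Check ratios: 5 / -1 = -5.0
Common ratio r = -5.
First term a = -1.
Formula: S_i = -1 * (-5)^i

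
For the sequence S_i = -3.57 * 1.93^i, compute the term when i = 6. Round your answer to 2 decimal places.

S_6 = -3.57 * 1.93^6 ≈ -3.57 * 51.6825 ≈ -184.51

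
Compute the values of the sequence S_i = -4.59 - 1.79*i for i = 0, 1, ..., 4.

This is an arithmetic sequence.
i=0: S_0 = -4.59 + -1.79*0 = -4.59
i=1: S_1 = -4.59 + -1.79*1 = -6.38
i=2: S_2 = -4.59 + -1.79*2 = -8.17
i=3: S_3 = -4.59 + -1.79*3 = -9.96
i=4: S_4 = -4.59 + -1.79*4 = -11.75
The first 5 terms are: [-4.59, -6.38, -8.17, -9.96, -11.75]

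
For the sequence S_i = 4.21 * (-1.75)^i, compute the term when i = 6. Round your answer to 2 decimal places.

S_6 = 4.21 * (-1.75)^6 ≈ 4.21 * 28.7229 ≈ 120.92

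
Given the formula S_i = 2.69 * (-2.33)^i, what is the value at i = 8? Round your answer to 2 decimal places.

S_8 = 2.69 * (-2.33)^8 ≈ 2.69 * 868.6551 ≈ 2336.68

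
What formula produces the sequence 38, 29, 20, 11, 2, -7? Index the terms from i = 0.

Check differences: 29 - 38 = -9
20 - 29 = -9
Common difference d = -9.
First term a = 38.
Formula: S_i = 38 - 9*i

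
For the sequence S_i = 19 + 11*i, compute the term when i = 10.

S_10 = 19 + 11*10 = 19 + 110 = 129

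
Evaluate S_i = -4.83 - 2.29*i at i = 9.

S_9 = -4.83 + -2.29*9 = -4.83 + -20.61 = -25.44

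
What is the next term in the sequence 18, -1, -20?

Differences: -1 - 18 = -19
This is an arithmetic sequence with common difference d = -19.
Next term = -20 + -19 = -39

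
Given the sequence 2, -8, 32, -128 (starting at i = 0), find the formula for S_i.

Check ratios: -8 / 2 = -4.0
Common ratio r = -4.
First term a = 2.
Formula: S_i = 2 * (-4)^i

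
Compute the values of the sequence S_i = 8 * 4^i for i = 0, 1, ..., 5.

This is a geometric sequence.
i=0: S_0 = 8 * 4^0 = 8
i=1: S_1 = 8 * 4^1 = 32
i=2: S_2 = 8 * 4^2 = 128
i=3: S_3 = 8 * 4^3 = 512
i=4: S_4 = 8 * 4^4 = 2048
i=5: S_5 = 8 * 4^5 = 8192
The first 6 terms are: [8, 32, 128, 512, 2048, 8192]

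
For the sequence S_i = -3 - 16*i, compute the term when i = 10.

S_10 = -3 + -16*10 = -3 + -160 = -163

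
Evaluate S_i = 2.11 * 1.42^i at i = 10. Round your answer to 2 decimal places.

S_10 = 2.11 * 1.42^10 ≈ 2.11 * 33.3337 ≈ 70.33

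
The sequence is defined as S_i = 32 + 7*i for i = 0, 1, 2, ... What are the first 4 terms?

This is an arithmetic sequence.
i=0: S_0 = 32 + 7*0 = 32
i=1: S_1 = 32 + 7*1 = 39
i=2: S_2 = 32 + 7*2 = 46
i=3: S_3 = 32 + 7*3 = 53
The first 4 terms are: [32, 39, 46, 53]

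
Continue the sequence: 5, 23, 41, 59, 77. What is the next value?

Differences: 23 - 5 = 18
This is an arithmetic sequence with common difference d = 18.
Next term = 77 + 18 = 95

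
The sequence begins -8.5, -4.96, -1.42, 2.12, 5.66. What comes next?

Differences: -4.96 - -8.5 = 3.54
This is an arithmetic sequence with common difference d = 3.54.
Next term = 5.66 + 3.54 = 9.2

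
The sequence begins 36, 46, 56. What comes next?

Differences: 46 - 36 = 10
This is an arithmetic sequence with common difference d = 10.
Next term = 56 + 10 = 66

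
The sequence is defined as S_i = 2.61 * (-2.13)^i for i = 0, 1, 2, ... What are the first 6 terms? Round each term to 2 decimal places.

This is a geometric sequence.
i=0: S_0 = 2.61 * (-2.13)^0 = 2.61
i=1: S_1 = 2.61 * (-2.13)^1 ≈ -5.56
i=2: S_2 = 2.61 * (-2.13)^2 ≈ 11.84
i=3: S_3 = 2.61 * (-2.13)^3 ≈ -25.22
i=4: S_4 = 2.61 * (-2.13)^4 ≈ 53.72
i=5: S_5 = 2.61 * (-2.13)^5 ≈ -114.43
The first 6 terms are: [2.61, -5.56, 11.84, -25.22, 53.72, -114.43]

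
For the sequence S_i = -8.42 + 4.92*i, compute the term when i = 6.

S_6 = -8.42 + 4.92*6 = -8.42 + 29.52 = 21.1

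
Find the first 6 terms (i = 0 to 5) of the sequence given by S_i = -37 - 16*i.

This is an arithmetic sequence.
i=0: S_0 = -37 + -16*0 = -37
i=1: S_1 = -37 + -16*1 = -53
i=2: S_2 = -37 + -16*2 = -69
i=3: S_3 = -37 + -16*3 = -85
i=4: S_4 = -37 + -16*4 = -101
i=5: S_5 = -37 + -16*5 = -117
The first 6 terms are: [-37, -53, -69, -85, -101, -117]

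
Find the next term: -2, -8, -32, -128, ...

Ratios: -8 / -2 = 4.0
This is a geometric sequence with common ratio r = 4.
Next term = -128 * 4 = -512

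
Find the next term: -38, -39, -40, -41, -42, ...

Differences: -39 - -38 = -1
This is an arithmetic sequence with common difference d = -1.
Next term = -42 + -1 = -43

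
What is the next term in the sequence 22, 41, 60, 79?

Differences: 41 - 22 = 19
This is an arithmetic sequence with common difference d = 19.
Next term = 79 + 19 = 98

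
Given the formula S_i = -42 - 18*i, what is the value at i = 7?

S_7 = -42 + -18*7 = -42 + -126 = -168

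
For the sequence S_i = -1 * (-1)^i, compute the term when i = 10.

S_10 = -1 * (-1)^10 = -1 * 1 = -1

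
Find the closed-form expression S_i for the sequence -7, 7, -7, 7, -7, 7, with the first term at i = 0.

Check ratios: 7 / -7 = -1.0
Common ratio r = -1.
First term a = -7.
Formula: S_i = -7 * (-1)^i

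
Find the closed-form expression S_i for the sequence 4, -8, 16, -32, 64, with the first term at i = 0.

Check ratios: -8 / 4 = -2.0
Common ratio r = -2.
First term a = 4.
Formula: S_i = 4 * (-2)^i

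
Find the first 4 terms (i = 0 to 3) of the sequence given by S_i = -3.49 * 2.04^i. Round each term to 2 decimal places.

This is a geometric sequence.
i=0: S_0 = -3.49 * 2.04^0 = -3.49
i=1: S_1 = -3.49 * 2.04^1 ≈ -7.12
i=2: S_2 = -3.49 * 2.04^2 ≈ -14.52
i=3: S_3 = -3.49 * 2.04^3 ≈ -29.63
The first 4 terms are: [-3.49, -7.12, -14.52, -29.63]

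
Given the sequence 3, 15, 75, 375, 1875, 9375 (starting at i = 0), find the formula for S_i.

Check ratios: 15 / 3 = 5.0
Common ratio r = 5.
First term a = 3.
Formula: S_i = 3 * 5^i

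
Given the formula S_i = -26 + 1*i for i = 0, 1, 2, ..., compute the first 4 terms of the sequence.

This is an arithmetic sequence.
i=0: S_0 = -26 + 1*0 = -26
i=1: S_1 = -26 + 1*1 = -25
i=2: S_2 = -26 + 1*2 = -24
i=3: S_3 = -26 + 1*3 = -23
The first 4 terms are: [-26, -25, -24, -23]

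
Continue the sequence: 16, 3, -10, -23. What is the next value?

Differences: 3 - 16 = -13
This is an arithmetic sequence with common difference d = -13.
Next term = -23 + -13 = -36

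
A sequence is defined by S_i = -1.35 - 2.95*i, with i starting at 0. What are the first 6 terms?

This is an arithmetic sequence.
i=0: S_0 = -1.35 + -2.95*0 = -1.35
i=1: S_1 = -1.35 + -2.95*1 = -4.3
i=2: S_2 = -1.35 + -2.95*2 = -7.25
i=3: S_3 = -1.35 + -2.95*3 = -10.2
i=4: S_4 = -1.35 + -2.95*4 = -13.15
i=5: S_5 = -1.35 + -2.95*5 = -16.1
The first 6 terms are: [-1.35, -4.3, -7.25, -10.2, -13.15, -16.1]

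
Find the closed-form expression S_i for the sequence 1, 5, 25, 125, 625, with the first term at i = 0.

Check ratios: 5 / 1 = 5.0
Common ratio r = 5.
First term a = 1.
Formula: S_i = 1 * 5^i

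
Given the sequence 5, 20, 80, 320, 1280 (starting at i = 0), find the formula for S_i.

Check ratios: 20 / 5 = 4.0
Common ratio r = 4.
First term a = 5.
Formula: S_i = 5 * 4^i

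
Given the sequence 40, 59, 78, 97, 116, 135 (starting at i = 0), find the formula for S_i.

Check differences: 59 - 40 = 19
78 - 59 = 19
Common difference d = 19.
First term a = 40.
Formula: S_i = 40 + 19*i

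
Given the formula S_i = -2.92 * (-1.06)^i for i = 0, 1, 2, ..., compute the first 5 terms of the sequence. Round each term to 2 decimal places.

This is a geometric sequence.
i=0: S_0 = -2.92 * (-1.06)^0 = -2.92
i=1: S_1 = -2.92 * (-1.06)^1 ≈ 3.1
i=2: S_2 = -2.92 * (-1.06)^2 ≈ -3.28
i=3: S_3 = -2.92 * (-1.06)^3 ≈ 3.48
i=4: S_4 = -2.92 * (-1.06)^4 ≈ -3.69
The first 5 terms are: [-2.92, 3.1, -3.28, 3.48, -3.69]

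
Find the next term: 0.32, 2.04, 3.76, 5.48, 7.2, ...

Differences: 2.04 - 0.32 = 1.72
This is an arithmetic sequence with common difference d = 1.72.
Next term = 7.2 + 1.72 = 8.92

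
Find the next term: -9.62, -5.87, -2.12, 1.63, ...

Differences: -5.87 - -9.62 = 3.75
This is an arithmetic sequence with common difference d = 3.75.
Next term = 1.63 + 3.75 = 5.38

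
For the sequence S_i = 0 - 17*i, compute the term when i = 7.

S_7 = 0 + -17*7 = 0 + -119 = -119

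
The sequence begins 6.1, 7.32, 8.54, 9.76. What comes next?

Differences: 7.32 - 6.1 = 1.22
This is an arithmetic sequence with common difference d = 1.22.
Next term = 9.76 + 1.22 = 10.98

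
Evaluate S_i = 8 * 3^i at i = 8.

S_8 = 8 * 3^8 = 8 * 6561 = 52488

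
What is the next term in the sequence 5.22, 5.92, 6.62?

Differences: 5.92 - 5.22 = 0.7
This is an arithmetic sequence with common difference d = 0.7.
Next term = 6.62 + 0.7 = 7.32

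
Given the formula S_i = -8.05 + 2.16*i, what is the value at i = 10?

S_10 = -8.05 + 2.16*10 = -8.05 + 21.6 = 13.55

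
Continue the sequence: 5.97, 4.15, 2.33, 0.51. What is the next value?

Differences: 4.15 - 5.97 = -1.82
This is an arithmetic sequence with common difference d = -1.82.
Next term = 0.51 + -1.82 = -1.31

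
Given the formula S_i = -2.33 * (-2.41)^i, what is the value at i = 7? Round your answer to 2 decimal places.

S_7 = -2.33 * (-2.41)^7 ≈ -2.33 * -472.1927 ≈ 1100.21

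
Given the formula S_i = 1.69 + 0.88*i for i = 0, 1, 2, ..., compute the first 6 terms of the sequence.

This is an arithmetic sequence.
i=0: S_0 = 1.69 + 0.88*0 = 1.69
i=1: S_1 = 1.69 + 0.88*1 = 2.57
i=2: S_2 = 1.69 + 0.88*2 = 3.45
i=3: S_3 = 1.69 + 0.88*3 = 4.33
i=4: S_4 = 1.69 + 0.88*4 = 5.21
i=5: S_5 = 1.69 + 0.88*5 = 6.09
The first 6 terms are: [1.69, 2.57, 3.45, 4.33, 5.21, 6.09]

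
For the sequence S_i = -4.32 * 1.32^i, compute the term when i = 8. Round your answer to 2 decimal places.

S_8 = -4.32 * 1.32^8 ≈ -4.32 * 9.217 ≈ -39.82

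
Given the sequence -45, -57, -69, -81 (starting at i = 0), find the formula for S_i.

Check differences: -57 - -45 = -12
-69 - -57 = -12
Common difference d = -12.
First term a = -45.
Formula: S_i = -45 - 12*i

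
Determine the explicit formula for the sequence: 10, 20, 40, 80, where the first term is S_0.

Check ratios: 20 / 10 = 2.0
Common ratio r = 2.
First term a = 10.
Formula: S_i = 10 * 2^i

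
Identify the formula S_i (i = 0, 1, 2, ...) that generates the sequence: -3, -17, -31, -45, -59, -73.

Check differences: -17 - -3 = -14
-31 - -17 = -14
Common difference d = -14.
First term a = -3.
Formula: S_i = -3 - 14*i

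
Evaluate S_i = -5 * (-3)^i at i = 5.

S_5 = -5 * (-3)^5 = -5 * -243 = 1215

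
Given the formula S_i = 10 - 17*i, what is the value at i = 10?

S_10 = 10 + -17*10 = 10 + -170 = -160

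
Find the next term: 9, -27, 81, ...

Ratios: -27 / 9 = -3.0
This is a geometric sequence with common ratio r = -3.
Next term = 81 * -3 = -243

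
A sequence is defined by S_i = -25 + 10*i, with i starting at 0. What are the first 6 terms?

This is an arithmetic sequence.
i=0: S_0 = -25 + 10*0 = -25
i=1: S_1 = -25 + 10*1 = -15
i=2: S_2 = -25 + 10*2 = -5
i=3: S_3 = -25 + 10*3 = 5
i=4: S_4 = -25 + 10*4 = 15
i=5: S_5 = -25 + 10*5 = 25
The first 6 terms are: [-25, -15, -5, 5, 15, 25]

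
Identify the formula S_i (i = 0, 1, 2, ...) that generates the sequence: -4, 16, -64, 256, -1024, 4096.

Check ratios: 16 / -4 = -4.0
Common ratio r = -4.
First term a = -4.
Formula: S_i = -4 * (-4)^i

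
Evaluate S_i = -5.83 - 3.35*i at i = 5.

S_5 = -5.83 + -3.35*5 = -5.83 + -16.75 = -22.58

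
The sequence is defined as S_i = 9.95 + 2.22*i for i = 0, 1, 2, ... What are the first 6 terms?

This is an arithmetic sequence.
i=0: S_0 = 9.95 + 2.22*0 = 9.95
i=1: S_1 = 9.95 + 2.22*1 = 12.17
i=2: S_2 = 9.95 + 2.22*2 = 14.39
i=3: S_3 = 9.95 + 2.22*3 = 16.61
i=4: S_4 = 9.95 + 2.22*4 = 18.83
i=5: S_5 = 9.95 + 2.22*5 = 21.05
The first 6 terms are: [9.95, 12.17, 14.39, 16.61, 18.83, 21.05]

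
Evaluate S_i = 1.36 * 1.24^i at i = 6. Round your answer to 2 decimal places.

S_6 = 1.36 * 1.24^6 ≈ 1.36 * 3.6352 ≈ 4.94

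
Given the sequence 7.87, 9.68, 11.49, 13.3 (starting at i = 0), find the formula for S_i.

Check differences: 9.68 - 7.87 = 1.81
11.49 - 9.68 = 1.81
Common difference d = 1.81.
First term a = 7.87.
Formula: S_i = 7.87 + 1.81*i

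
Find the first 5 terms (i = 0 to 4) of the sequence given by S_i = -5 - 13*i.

This is an arithmetic sequence.
i=0: S_0 = -5 + -13*0 = -5
i=1: S_1 = -5 + -13*1 = -18
i=2: S_2 = -5 + -13*2 = -31
i=3: S_3 = -5 + -13*3 = -44
i=4: S_4 = -5 + -13*4 = -57
The first 5 terms are: [-5, -18, -31, -44, -57]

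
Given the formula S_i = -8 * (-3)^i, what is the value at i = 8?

S_8 = -8 * (-3)^8 = -8 * 6561 = -52488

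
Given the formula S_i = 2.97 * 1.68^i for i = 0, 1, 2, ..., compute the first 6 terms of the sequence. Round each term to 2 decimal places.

This is a geometric sequence.
i=0: S_0 = 2.97 * 1.68^0 = 2.97
i=1: S_1 = 2.97 * 1.68^1 ≈ 4.99
i=2: S_2 = 2.97 * 1.68^2 ≈ 8.38
i=3: S_3 = 2.97 * 1.68^3 ≈ 14.08
i=4: S_4 = 2.97 * 1.68^4 ≈ 23.66
i=5: S_5 = 2.97 * 1.68^5 ≈ 39.75
The first 6 terms are: [2.97, 4.99, 8.38, 14.08, 23.66, 39.75]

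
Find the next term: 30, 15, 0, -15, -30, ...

Differences: 15 - 30 = -15
This is an arithmetic sequence with common difference d = -15.
Next term = -30 + -15 = -45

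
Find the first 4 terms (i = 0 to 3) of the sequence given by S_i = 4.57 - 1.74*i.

This is an arithmetic sequence.
i=0: S_0 = 4.57 + -1.74*0 = 4.57
i=1: S_1 = 4.57 + -1.74*1 = 2.83
i=2: S_2 = 4.57 + -1.74*2 = 1.09
i=3: S_3 = 4.57 + -1.74*3 = -0.65
The first 4 terms are: [4.57, 2.83, 1.09, -0.65]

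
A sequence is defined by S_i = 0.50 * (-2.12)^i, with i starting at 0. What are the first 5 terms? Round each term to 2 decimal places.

This is a geometric sequence.
i=0: S_0 = 0.5 * (-2.12)^0 = 0.5
i=1: S_1 = 0.5 * (-2.12)^1 = -1.06
i=2: S_2 = 0.5 * (-2.12)^2 ≈ 2.25
i=3: S_3 = 0.5 * (-2.12)^3 ≈ -4.76
i=4: S_4 = 0.5 * (-2.12)^4 ≈ 10.1
The first 5 terms are: [0.5, -1.06, 2.25, -4.76, 10.1]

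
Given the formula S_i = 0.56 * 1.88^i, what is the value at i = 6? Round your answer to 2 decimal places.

S_6 = 0.56 * 1.88^6 ≈ 0.56 * 44.1517 ≈ 24.72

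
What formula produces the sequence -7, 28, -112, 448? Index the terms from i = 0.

Check ratios: 28 / -7 = -4.0
Common ratio r = -4.
First term a = -7.
Formula: S_i = -7 * (-4)^i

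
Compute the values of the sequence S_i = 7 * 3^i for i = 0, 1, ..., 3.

This is a geometric sequence.
i=0: S_0 = 7 * 3^0 = 7
i=1: S_1 = 7 * 3^1 = 21
i=2: S_2 = 7 * 3^2 = 63
i=3: S_3 = 7 * 3^3 = 189
The first 4 terms are: [7, 21, 63, 189]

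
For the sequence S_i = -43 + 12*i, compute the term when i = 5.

S_5 = -43 + 12*5 = -43 + 60 = 17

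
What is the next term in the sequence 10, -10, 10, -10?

Ratios: -10 / 10 = -1.0
This is a geometric sequence with common ratio r = -1.
Next term = -10 * -1 = 10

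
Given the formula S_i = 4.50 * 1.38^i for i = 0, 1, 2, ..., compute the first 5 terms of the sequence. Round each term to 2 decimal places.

This is a geometric sequence.
i=0: S_0 = 4.5 * 1.38^0 = 4.5
i=1: S_1 = 4.5 * 1.38^1 = 6.21
i=2: S_2 = 4.5 * 1.38^2 ≈ 8.57
i=3: S_3 = 4.5 * 1.38^3 ≈ 11.83
i=4: S_4 = 4.5 * 1.38^4 ≈ 16.32
The first 5 terms are: [4.5, 6.21, 8.57, 11.83, 16.32]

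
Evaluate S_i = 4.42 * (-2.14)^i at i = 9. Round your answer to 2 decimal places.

S_9 = 4.42 * (-2.14)^9 ≈ 4.42 * -941.2911 ≈ -4160.51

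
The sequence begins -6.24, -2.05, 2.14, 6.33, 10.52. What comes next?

Differences: -2.05 - -6.24 = 4.19
This is an arithmetic sequence with common difference d = 4.19.
Next term = 10.52 + 4.19 = 14.71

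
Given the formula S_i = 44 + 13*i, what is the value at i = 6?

S_6 = 44 + 13*6 = 44 + 78 = 122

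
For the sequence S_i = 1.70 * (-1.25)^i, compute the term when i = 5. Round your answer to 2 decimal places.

S_5 = 1.7 * (-1.25)^5 ≈ 1.7 * -3.0518 ≈ -5.19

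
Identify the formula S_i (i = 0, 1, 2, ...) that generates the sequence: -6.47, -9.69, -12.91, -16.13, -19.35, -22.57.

Check differences: -9.69 - -6.47 = -3.22
-12.91 - -9.69 = -3.22
Common difference d = -3.22.
First term a = -6.47.
Formula: S_i = -6.47 - 3.22*i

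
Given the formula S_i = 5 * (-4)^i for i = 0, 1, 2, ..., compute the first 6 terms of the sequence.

This is a geometric sequence.
i=0: S_0 = 5 * (-4)^0 = 5
i=1: S_1 = 5 * (-4)^1 = -20
i=2: S_2 = 5 * (-4)^2 = 80
i=3: S_3 = 5 * (-4)^3 = -320
i=4: S_4 = 5 * (-4)^4 = 1280
i=5: S_5 = 5 * (-4)^5 = -5120
The first 6 terms are: [5, -20, 80, -320, 1280, -5120]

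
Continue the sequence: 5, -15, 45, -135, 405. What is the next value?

Ratios: -15 / 5 = -3.0
This is a geometric sequence with common ratio r = -3.
Next term = 405 * -3 = -1215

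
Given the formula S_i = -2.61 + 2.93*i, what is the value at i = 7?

S_7 = -2.61 + 2.93*7 = -2.61 + 20.51 = 17.9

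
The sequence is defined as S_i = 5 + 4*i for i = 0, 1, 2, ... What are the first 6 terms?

This is an arithmetic sequence.
i=0: S_0 = 5 + 4*0 = 5
i=1: S_1 = 5 + 4*1 = 9
i=2: S_2 = 5 + 4*2 = 13
i=3: S_3 = 5 + 4*3 = 17
i=4: S_4 = 5 + 4*4 = 21
i=5: S_5 = 5 + 4*5 = 25
The first 6 terms are: [5, 9, 13, 17, 21, 25]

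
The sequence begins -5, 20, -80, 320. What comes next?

Ratios: 20 / -5 = -4.0
This is a geometric sequence with common ratio r = -4.
Next term = 320 * -4 = -1280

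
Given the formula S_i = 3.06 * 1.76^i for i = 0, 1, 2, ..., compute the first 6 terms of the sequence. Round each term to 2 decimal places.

This is a geometric sequence.
i=0: S_0 = 3.06 * 1.76^0 = 3.06
i=1: S_1 = 3.06 * 1.76^1 ≈ 5.39
i=2: S_2 = 3.06 * 1.76^2 ≈ 9.48
i=3: S_3 = 3.06 * 1.76^3 ≈ 16.68
i=4: S_4 = 3.06 * 1.76^4 ≈ 29.36
i=5: S_5 = 3.06 * 1.76^5 ≈ 51.68
The first 6 terms are: [3.06, 5.39, 9.48, 16.68, 29.36, 51.68]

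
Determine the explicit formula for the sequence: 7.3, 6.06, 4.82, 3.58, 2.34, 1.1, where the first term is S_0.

Check differences: 6.06 - 7.3 = -1.24
4.82 - 6.06 = -1.24
Common difference d = -1.24.
First term a = 7.3.
Formula: S_i = 7.30 - 1.24*i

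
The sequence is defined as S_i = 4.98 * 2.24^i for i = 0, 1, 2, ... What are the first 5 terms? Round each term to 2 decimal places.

This is a geometric sequence.
i=0: S_0 = 4.98 * 2.24^0 = 4.98
i=1: S_1 = 4.98 * 2.24^1 ≈ 11.16
i=2: S_2 = 4.98 * 2.24^2 ≈ 24.99
i=3: S_3 = 4.98 * 2.24^3 ≈ 55.97
i=4: S_4 = 4.98 * 2.24^4 ≈ 125.38
The first 5 terms are: [4.98, 11.16, 24.99, 55.97, 125.38]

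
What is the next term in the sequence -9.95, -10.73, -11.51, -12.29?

Differences: -10.73 - -9.95 = -0.78
This is an arithmetic sequence with common difference d = -0.78.
Next term = -12.29 + -0.78 = -13.07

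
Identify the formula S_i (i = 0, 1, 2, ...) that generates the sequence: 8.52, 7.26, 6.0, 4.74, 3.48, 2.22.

Check differences: 7.26 - 8.52 = -1.26
6.0 - 7.26 = -1.26
Common difference d = -1.26.
First term a = 8.52.
Formula: S_i = 8.52 - 1.26*i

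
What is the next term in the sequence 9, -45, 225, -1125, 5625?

Ratios: -45 / 9 = -5.0
This is a geometric sequence with common ratio r = -5.
Next term = 5625 * -5 = -28125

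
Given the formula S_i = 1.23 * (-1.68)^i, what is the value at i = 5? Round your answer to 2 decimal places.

S_5 = 1.23 * (-1.68)^5 ≈ 1.23 * -13.3828 ≈ -16.46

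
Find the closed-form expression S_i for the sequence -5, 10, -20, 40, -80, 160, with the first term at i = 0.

Check ratios: 10 / -5 = -2.0
Common ratio r = -2.
First term a = -5.
Formula: S_i = -5 * (-2)^i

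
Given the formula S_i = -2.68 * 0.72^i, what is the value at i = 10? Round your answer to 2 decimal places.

S_10 = -2.68 * 0.72^10 ≈ -2.68 * 0.0374 ≈ -0.1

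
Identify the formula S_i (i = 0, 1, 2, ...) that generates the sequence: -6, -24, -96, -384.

Check ratios: -24 / -6 = 4.0
Common ratio r = 4.
First term a = -6.
Formula: S_i = -6 * 4^i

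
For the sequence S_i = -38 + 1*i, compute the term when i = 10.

S_10 = -38 + 1*10 = -38 + 10 = -28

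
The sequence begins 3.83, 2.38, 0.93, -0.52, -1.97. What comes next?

Differences: 2.38 - 3.83 = -1.45
This is an arithmetic sequence with common difference d = -1.45.
Next term = -1.97 + -1.45 = -3.42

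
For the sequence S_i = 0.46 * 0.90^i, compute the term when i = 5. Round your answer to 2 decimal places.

S_5 = 0.46 * 0.9^5 ≈ 0.46 * 0.5905 ≈ 0.27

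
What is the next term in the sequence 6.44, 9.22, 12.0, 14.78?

Differences: 9.22 - 6.44 = 2.78
This is an arithmetic sequence with common difference d = 2.78.
Next term = 14.78 + 2.78 = 17.56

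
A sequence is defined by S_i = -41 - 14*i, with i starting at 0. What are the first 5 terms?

This is an arithmetic sequence.
i=0: S_0 = -41 + -14*0 = -41
i=1: S_1 = -41 + -14*1 = -55
i=2: S_2 = -41 + -14*2 = -69
i=3: S_3 = -41 + -14*3 = -83
i=4: S_4 = -41 + -14*4 = -97
The first 5 terms are: [-41, -55, -69, -83, -97]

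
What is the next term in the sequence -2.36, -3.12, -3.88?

Differences: -3.12 - -2.36 = -0.76
This is an arithmetic sequence with common difference d = -0.76.
Next term = -3.88 + -0.76 = -4.64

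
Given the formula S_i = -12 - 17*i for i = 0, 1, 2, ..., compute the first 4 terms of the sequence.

This is an arithmetic sequence.
i=0: S_0 = -12 + -17*0 = -12
i=1: S_1 = -12 + -17*1 = -29
i=2: S_2 = -12 + -17*2 = -46
i=3: S_3 = -12 + -17*3 = -63
The first 4 terms are: [-12, -29, -46, -63]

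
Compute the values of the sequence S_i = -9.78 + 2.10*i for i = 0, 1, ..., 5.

This is an arithmetic sequence.
i=0: S_0 = -9.78 + 2.1*0 = -9.78
i=1: S_1 = -9.78 + 2.1*1 = -7.68
i=2: S_2 = -9.78 + 2.1*2 = -5.58
i=3: S_3 = -9.78 + 2.1*3 = -3.48
i=4: S_4 = -9.78 + 2.1*4 = -1.38
i=5: S_5 = -9.78 + 2.1*5 = 0.72
The first 6 terms are: [-9.78, -7.68, -5.58, -3.48, -1.38, 0.72]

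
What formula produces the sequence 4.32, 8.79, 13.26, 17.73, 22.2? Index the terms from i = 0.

Check differences: 8.79 - 4.32 = 4.47
13.26 - 8.79 = 4.47
Common difference d = 4.47.
First term a = 4.32.
Formula: S_i = 4.32 + 4.47*i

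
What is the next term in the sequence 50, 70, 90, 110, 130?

Differences: 70 - 50 = 20
This is an arithmetic sequence with common difference d = 20.
Next term = 130 + 20 = 150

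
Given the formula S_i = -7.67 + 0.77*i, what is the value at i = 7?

S_7 = -7.67 + 0.77*7 = -7.67 + 5.39 = -2.28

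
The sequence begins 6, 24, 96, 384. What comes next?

Ratios: 24 / 6 = 4.0
This is a geometric sequence with common ratio r = 4.
Next term = 384 * 4 = 1536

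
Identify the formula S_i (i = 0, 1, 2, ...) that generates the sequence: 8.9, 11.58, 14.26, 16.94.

Check differences: 11.58 - 8.9 = 2.68
14.26 - 11.58 = 2.68
Common difference d = 2.68.
First term a = 8.9.
Formula: S_i = 8.90 + 2.68*i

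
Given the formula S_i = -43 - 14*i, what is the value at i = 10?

S_10 = -43 + -14*10 = -43 + -140 = -183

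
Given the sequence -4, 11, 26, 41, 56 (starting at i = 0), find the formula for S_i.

Check differences: 11 - -4 = 15
26 - 11 = 15
Common difference d = 15.
First term a = -4.
Formula: S_i = -4 + 15*i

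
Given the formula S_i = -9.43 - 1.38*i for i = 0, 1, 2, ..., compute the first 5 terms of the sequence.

This is an arithmetic sequence.
i=0: S_0 = -9.43 + -1.38*0 = -9.43
i=1: S_1 = -9.43 + -1.38*1 = -10.81
i=2: S_2 = -9.43 + -1.38*2 = -12.19
i=3: S_3 = -9.43 + -1.38*3 = -13.57
i=4: S_4 = -9.43 + -1.38*4 = -14.95
The first 5 terms are: [-9.43, -10.81, -12.19, -13.57, -14.95]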